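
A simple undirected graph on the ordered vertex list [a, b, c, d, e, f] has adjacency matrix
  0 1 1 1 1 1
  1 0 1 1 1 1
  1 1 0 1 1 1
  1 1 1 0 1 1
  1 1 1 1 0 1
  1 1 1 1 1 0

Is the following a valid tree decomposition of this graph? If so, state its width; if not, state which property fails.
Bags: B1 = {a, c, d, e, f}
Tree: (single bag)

A tree decomposition must satisfy three properties: every vertex lies in some bag; for every edge, both endpoints lie together in some bag; and for every vertex, the bags containing it form a connected subtree. Here vertex b appears in no bag, so the decomposition is invalid.

No — vertex b appears in no bag.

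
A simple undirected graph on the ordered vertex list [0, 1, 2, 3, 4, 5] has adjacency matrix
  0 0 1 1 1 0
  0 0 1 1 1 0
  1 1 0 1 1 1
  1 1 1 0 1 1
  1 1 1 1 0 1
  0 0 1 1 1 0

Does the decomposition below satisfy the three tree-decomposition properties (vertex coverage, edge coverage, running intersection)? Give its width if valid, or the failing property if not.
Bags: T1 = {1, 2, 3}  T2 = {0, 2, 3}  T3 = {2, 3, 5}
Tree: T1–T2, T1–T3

A tree decomposition must satisfy three properties: every vertex lies in some bag; for every edge, both endpoints lie together in some bag; and for every vertex, the bags containing it form a connected subtree. Here vertex 4 appears in no bag, so the decomposition is invalid.

No — vertex 4 appears in no bag.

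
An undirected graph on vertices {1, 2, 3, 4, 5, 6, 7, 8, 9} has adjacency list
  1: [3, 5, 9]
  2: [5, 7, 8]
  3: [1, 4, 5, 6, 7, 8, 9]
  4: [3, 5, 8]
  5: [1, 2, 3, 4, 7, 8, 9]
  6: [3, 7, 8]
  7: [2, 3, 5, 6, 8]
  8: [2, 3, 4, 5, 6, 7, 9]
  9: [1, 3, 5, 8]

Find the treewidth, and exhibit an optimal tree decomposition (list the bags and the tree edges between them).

The largest bag has 4 vertices, giving width 3; this decomposition certifies tw(G) ≤ 3. Conversely, {2, 5, 7, 8} is a clique of size 4, and the vertices of any clique must share a bag in every tree decomposition; so some bag has ≥ 4 vertices and tw(G) ≥ 3. Therefore the treewidth is 3.

Treewidth 3.
Bags: B1 = {1, 3, 5, 9}  B2 = {3, 5, 8, 9}  B3 = {3, 5, 7, 8}  B4 = {3, 6, 7, 8}  B5 = {3, 4, 5, 8}  B6 = {2, 5, 7, 8}
Tree: B1–B2, B2–B3, B3–B4, B3–B5, B3–B6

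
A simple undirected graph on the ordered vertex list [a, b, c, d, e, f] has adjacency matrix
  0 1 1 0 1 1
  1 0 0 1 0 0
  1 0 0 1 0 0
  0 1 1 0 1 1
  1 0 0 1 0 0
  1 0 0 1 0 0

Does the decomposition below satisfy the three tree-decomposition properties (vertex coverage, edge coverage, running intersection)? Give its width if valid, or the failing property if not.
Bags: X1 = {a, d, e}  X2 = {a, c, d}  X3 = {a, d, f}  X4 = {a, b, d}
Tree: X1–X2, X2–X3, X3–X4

Yes; width 2.

Every vertex of G appears in some bag (union = {a, b, c, d, e, f}); every edge is covered by a bag; and for each vertex v the set of bags containing v is connected in the bag tree. The decomposition is therefore valid. The largest bag has 3 vertices, so the width is 2.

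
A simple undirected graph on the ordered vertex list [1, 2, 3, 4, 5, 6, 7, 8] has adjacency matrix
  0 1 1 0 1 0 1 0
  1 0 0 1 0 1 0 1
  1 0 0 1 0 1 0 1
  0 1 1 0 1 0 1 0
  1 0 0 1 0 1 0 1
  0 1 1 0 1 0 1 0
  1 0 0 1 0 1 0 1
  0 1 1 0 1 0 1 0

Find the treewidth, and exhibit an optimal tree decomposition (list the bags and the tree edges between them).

Treewidth 4.
One such decomposition:
Bags: B1 = {1, 2, 4, 6, 8}  B2 = {1, 4, 5, 6, 8}  B3 = {1, 3, 4, 6, 8}  B4 = {1, 4, 6, 7, 8}
Tree: B1–B2, B2–B3, B3–B4

Each bag holds 5 vertices, so the decomposition has width 4, which upper-bounds the treewidth. For the lower bound: the 5 vertex sets {2,4}, {1,5}, {3,8}, {6}, {7} are disjoint, each induces a connected subgraph, and every pair is joined by at least one edge of G. Contracting each set to a single vertex therefore yields K_{5} as a minor, and since treewidth is minor-monotone, tw(G) ≥ tw(K_{5}) = 4. The upper and lower bounds meet at 4, so that is the treewidth.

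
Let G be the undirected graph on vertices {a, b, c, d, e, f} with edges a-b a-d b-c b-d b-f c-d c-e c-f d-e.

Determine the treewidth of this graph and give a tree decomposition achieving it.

Each bag holds 3 vertices, so the decomposition has width 2, which upper-bounds the treewidth. On the other hand G contains the 3-clique {c, d, e}. A clique must lie in a single bag of any decomposition, so no decomposition can have width below 2. Hence tw(G) = 2 exactly.

Treewidth 2.
One such decomposition:
Bags: B1 = {b, c, d}  B2 = {c, d, e}  B3 = {b, c, f}  B4 = {a, b, d}
Tree: B1–B2, B1–B3, B1–B4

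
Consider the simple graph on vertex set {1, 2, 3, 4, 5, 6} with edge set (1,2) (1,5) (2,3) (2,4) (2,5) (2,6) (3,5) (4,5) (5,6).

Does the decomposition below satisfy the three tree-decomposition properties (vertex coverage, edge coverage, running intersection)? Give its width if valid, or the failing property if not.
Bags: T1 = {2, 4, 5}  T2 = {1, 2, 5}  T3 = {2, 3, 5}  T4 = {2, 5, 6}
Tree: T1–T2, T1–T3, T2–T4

Checking the three conditions: (i) the bags cover all of {1, 2, 3, 4, 5, 6}; (ii) for each edge, some bag contains both endpoints; (iii) the bags containing any fixed vertex form a subtree. All hold, so the decomposition is valid with width 3 − 1 = 2.

Yes; width 2.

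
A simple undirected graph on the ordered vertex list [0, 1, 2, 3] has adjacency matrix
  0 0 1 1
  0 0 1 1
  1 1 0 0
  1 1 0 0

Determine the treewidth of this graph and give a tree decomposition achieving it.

Treewidth 2.
Bags: B1 = {0, 2, 3}  B2 = {1, 2, 3}
Tree: B1–B2

Each bag holds 3 vertices, so the decomposition has width 2, which upper-bounds the treewidth. The edges 2–0–3–1–2 form a cycle, so G is not a tree and its treewidth is at least 2. Hence tw(G) = 2 exactly.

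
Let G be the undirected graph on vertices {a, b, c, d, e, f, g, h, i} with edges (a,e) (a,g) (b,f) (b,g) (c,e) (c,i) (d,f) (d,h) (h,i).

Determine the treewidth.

A width-2 tree decomposition is:
Bags: B1 = {b, d, f}  B2 = {b, d, h}  B3 = {b, h, i}  B4 = {b, c, i}  B5 = {b, c, e}  B6 = {a, b, e}  B7 = {a, b, g}
Tree: B1–B2, B2–B3, B3–B4, B4–B5, B5–B6, B6–B7
Each bag holds 3 vertices, so the decomposition has width 2, which upper-bounds the treewidth. For the lower bound, G contains the cycle b–f–d–h–i–c–e–a–g–b, so G is not a forest; only forests have treewidth ≤ 1, hence tw(G) ≥ 2. Hence tw(G) = 2 exactly.

2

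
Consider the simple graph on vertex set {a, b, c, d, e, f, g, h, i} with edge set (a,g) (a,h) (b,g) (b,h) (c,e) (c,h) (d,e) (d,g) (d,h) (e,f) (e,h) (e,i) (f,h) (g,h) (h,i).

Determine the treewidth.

A width-2 tree decomposition is:
Bags: B1 = {d, g, h}  B2 = {b, g, h}  B3 = {a, g, h}  B4 = {d, e, h}  B5 = {e, h, i}  B6 = {e, f, h}  B7 = {c, e, h}
Tree: B1–B2, B2–B3, B1–B4, B4–B5, B4–B6, B6–B7
The largest bag has 3 vertices, giving width 2; this decomposition certifies tw(G) ≤ 2. On the other hand G contains the 3-clique {d, g, h}. A clique must lie in a single bag of any decomposition, so no decomposition can have width below 2. Therefore the treewidth is 2.

2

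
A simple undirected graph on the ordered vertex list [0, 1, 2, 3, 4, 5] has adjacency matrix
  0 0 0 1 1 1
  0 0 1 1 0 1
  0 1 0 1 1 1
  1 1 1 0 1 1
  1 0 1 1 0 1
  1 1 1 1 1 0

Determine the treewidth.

A width-3 tree decomposition is:
Bags: B1 = {1, 2, 3, 5}  B2 = {2, 3, 4, 5}  B3 = {0, 3, 4, 5}
Tree: B1–B2, B2–B3
Every bag has size at most 4, so the width is 4 − 1 = 3 and tw(G) ≤ 3. On the other hand G contains the 4-clique {0, 3, 4, 5}. A clique must lie in a single bag of any decomposition, so no decomposition can have width below 3. Therefore the treewidth is 3.

3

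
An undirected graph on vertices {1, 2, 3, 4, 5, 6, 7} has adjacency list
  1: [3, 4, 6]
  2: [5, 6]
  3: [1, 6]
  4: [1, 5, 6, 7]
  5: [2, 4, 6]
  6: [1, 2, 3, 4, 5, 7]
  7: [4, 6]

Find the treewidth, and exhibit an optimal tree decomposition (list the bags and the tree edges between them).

Every bag has size at most 3, so the width is 3 − 1 = 2 and tw(G) ≤ 2. Conversely, {2, 5, 6} is a clique of size 3, and the vertices of any clique must share a bag in every tree decomposition; so some bag has ≥ 3 vertices and tw(G) ≥ 2. Therefore the treewidth is 2.

Treewidth 2.
Bags: B1 = {1, 4, 6}  B2 = {4, 5, 6}  B3 = {4, 6, 7}  B4 = {2, 5, 6}  B5 = {1, 3, 6}
Tree: B1–B2, B2–B3, B2–B4, B1–B5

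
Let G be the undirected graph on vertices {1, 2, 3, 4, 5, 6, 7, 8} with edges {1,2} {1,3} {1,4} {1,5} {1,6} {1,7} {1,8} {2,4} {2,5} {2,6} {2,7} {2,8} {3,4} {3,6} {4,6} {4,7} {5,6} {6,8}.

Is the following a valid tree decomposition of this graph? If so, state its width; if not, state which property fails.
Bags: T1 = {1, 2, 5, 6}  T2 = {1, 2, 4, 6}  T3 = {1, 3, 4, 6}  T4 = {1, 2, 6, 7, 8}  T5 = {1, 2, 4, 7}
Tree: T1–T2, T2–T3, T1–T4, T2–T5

A tree decomposition must satisfy three properties: every vertex lies in some bag; for every edge, both endpoints lie together in some bag; and for every vertex, the bags containing it form a connected subtree. Here bags containing vertex 7 are not connected in the tree, so the decomposition is invalid.

No — bags containing vertex 7 are not connected in the tree.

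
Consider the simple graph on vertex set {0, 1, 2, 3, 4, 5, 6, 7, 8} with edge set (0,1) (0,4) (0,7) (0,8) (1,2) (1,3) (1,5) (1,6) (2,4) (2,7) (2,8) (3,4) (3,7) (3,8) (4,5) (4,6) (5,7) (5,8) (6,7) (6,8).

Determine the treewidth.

A width-4 tree decomposition is:
Bags: B1 = {1, 2, 4, 7, 8}  B2 = {0, 1, 4, 7, 8}  B3 = {1, 4, 5, 7, 8}  B4 = {1, 3, 4, 7, 8}  B5 = {1, 4, 6, 7, 8}
Tree: B1–B2, B2–B3, B3–B4, B4–B5
The largest bag has 5 vertices, giving width 4; this decomposition certifies tw(G) ≤ 4. For the lower bound: the 5 vertex sets {2,8}, {0,7}, {1,5}, {4}, {3} are disjoint, each induces a connected subgraph, and every pair is joined by at least one edge of G. Contracting each set to a single vertex therefore yields K_{5} as a minor, and since treewidth is minor-monotone, tw(G) ≥ tw(K_{5}) = 4. The upper and lower bounds meet at 4, so that is the treewidth.

4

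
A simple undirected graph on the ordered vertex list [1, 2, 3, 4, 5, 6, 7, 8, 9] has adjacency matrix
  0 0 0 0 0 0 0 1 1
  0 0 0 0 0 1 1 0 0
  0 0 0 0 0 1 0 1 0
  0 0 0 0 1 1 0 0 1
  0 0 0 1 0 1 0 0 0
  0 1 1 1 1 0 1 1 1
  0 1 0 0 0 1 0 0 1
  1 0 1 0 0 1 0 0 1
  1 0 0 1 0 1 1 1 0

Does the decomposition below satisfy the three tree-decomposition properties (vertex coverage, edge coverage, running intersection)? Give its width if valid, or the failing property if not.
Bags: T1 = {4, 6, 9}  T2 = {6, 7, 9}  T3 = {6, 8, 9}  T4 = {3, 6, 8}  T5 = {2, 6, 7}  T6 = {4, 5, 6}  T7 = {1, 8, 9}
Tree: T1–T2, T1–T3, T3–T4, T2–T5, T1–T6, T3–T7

Yes; width 2.

Every vertex of G appears in some bag (union = {1, 2, 3, 4, 5, 6, 7, 8, 9}); every edge is covered by a bag; and for each vertex v the set of bags containing v is connected in the bag tree. The decomposition is therefore valid. The largest bag has 3 vertices, so the width is 2.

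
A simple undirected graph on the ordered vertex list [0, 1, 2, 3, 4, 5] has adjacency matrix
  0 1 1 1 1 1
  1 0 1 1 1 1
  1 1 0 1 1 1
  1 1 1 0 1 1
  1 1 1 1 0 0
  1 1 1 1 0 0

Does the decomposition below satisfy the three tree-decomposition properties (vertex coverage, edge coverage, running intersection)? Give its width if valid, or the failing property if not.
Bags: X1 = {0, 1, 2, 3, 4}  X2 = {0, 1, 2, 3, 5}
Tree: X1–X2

Checking the three conditions: (i) the bags cover all of {0, 1, 2, 3, 4, 5}; (ii) for each edge, some bag contains both endpoints; (iii) the bags containing any fixed vertex form a subtree. All hold, so the decomposition is valid with width 5 − 1 = 4.

Yes; width 4.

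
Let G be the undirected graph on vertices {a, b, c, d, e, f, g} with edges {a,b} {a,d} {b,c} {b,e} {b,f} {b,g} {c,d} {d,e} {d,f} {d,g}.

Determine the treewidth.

2

A width-2 tree decomposition is:
Bags: B1 = {b, d, g}  B2 = {b, c, d}  B3 = {b, d, f}  B4 = {a, b, d}  B5 = {b, d, e}
Tree: B1–B2, B2–B3, B3–B4, B4–B5
The largest bag has 3 vertices, giving width 2; this decomposition certifies tw(G) ≤ 2. For the lower bound, G contains the cycle b–g–d–c–b, so G is not a forest; only forests have treewidth ≤ 1, hence tw(G) ≥ 2. Hence tw(G) = 2 exactly.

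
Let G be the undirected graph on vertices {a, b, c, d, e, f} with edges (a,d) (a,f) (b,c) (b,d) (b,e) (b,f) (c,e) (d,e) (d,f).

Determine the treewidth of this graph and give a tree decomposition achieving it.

Every bag has size at most 3, so the width is 3 − 1 = 2 and tw(G) ≤ 2. For the lower bound, the 3 vertices {b, d, e} are pairwise adjacent, and any tree decomposition puts a clique entirely inside one bag — forcing width ≥ 2. Hence tw(G) = 2 exactly.

Treewidth 2.
One optimal decomposition is:
Bags: B1 = {a, d, f}  B2 = {b, d, f}  B3 = {b, d, e}  B4 = {b, c, e}
Tree: B1–B2, B2–B3, B3–B4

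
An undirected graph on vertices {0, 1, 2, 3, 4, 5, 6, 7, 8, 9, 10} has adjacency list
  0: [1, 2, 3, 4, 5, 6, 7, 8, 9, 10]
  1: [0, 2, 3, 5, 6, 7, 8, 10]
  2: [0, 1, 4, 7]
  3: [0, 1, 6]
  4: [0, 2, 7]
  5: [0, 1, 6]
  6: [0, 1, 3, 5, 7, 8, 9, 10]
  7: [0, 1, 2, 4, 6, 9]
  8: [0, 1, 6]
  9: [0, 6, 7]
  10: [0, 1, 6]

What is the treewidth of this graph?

A width-3 tree decomposition is:
Bags: B1 = {0, 1, 6, 7}  B2 = {0, 1, 2, 7}  B3 = {0, 1, 3, 6}  B4 = {0, 1, 6, 10}  B5 = {0, 1, 5, 6}  B6 = {0, 2, 4, 7}  B7 = {0, 6, 7, 9}  B8 = {0, 1, 6, 8}
Tree: B1–B2, B1–B3, B1–B4, B4–B5, B2–B6, B1–B7, B1–B8
The largest bag has 4 vertices, giving width 3; this decomposition certifies tw(G) ≤ 3. On the other hand G contains the 4-clique {0, 1, 2, 7}. A clique must lie in a single bag of any decomposition, so no decomposition can have width below 3. The upper and lower bounds meet at 3, so that is the treewidth.

3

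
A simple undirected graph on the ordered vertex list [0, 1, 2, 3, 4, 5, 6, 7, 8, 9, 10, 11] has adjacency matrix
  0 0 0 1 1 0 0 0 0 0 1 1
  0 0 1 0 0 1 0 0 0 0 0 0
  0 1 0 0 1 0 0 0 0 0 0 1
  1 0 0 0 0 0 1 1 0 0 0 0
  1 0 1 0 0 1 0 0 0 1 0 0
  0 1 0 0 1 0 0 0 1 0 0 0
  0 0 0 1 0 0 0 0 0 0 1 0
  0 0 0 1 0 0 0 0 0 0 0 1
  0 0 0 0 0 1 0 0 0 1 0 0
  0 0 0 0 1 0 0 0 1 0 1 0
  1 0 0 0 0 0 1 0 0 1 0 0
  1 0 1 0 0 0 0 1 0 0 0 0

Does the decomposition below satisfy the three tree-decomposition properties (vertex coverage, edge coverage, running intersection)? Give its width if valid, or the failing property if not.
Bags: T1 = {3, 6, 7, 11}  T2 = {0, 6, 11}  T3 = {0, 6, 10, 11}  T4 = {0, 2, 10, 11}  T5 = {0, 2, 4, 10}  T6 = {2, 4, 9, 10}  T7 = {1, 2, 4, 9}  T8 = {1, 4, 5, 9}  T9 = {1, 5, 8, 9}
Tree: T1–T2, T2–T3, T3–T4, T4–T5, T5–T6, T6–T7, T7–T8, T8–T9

A tree decomposition must satisfy three properties: every vertex lies in some bag; for every edge, both endpoints lie together in some bag; and for every vertex, the bags containing it form a connected subtree. Here edge (3,0) lies in no bag, so the decomposition is invalid.

No — edge (3,0) lies in no bag.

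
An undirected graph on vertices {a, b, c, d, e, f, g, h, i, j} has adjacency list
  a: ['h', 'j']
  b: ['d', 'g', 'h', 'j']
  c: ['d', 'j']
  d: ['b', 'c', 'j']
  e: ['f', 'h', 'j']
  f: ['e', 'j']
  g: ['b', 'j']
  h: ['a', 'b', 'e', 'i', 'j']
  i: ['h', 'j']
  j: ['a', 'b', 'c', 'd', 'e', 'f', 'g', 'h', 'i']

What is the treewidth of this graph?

2

A width-2 tree decomposition is:
Bags: B1 = {b, g, j}  B2 = {b, h, j}  B3 = {b, d, j}  B4 = {h, i, j}  B5 = {e, h, j}  B6 = {a, h, j}  B7 = {c, d, j}  B8 = {e, f, j}
Tree: B1–B2, B2–B3, B2–B4, B4–B5, B2–B6, B3–B7, B5–B8
Every bag has size at most 3, so the width is 3 − 1 = 2 and tw(G) ≤ 2. On the other hand G contains the 3-clique {c, d, j}. A clique must lie in a single bag of any decomposition, so no decomposition can have width below 2. Hence tw(G) = 2 exactly.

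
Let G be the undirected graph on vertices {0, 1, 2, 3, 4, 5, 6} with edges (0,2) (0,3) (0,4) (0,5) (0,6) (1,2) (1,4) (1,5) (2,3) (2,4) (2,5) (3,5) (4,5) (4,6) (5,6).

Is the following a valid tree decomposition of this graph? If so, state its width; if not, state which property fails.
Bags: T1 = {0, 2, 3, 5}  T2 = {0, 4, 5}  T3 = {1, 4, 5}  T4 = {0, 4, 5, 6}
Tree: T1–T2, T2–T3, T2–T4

A tree decomposition must satisfy three properties: every vertex lies in some bag; for every edge, both endpoints lie together in some bag; and for every vertex, the bags containing it form a connected subtree. Here edge (2,4) lies in no bag, so the decomposition is invalid.

No — edge (2,4) lies in no bag.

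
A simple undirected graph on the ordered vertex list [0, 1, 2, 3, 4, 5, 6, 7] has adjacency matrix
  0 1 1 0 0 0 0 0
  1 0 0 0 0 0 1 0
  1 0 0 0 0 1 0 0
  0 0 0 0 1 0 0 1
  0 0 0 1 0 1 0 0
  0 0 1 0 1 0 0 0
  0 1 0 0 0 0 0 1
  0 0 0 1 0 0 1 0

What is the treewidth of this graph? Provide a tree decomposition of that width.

The largest bag has 3 vertices, giving width 2; this decomposition certifies tw(G) ≤ 2. Since 2–0–1–6–7–3–4–5–2 is a cycle in G, G is not acyclic. Forests are exactly the graphs of treewidth ≤ 1, so tw(G) ≥ 2. Combining the bounds, tw(G) = 2.

Treewidth 2.
Bags: B1 = {0, 1, 2}  B2 = {1, 2, 6}  B3 = {2, 6, 7}  B4 = {2, 3, 7}  B5 = {2, 3, 4}  B6 = {2, 4, 5}
Tree: B1–B2, B2–B3, B3–B4, B4–B5, B5–B6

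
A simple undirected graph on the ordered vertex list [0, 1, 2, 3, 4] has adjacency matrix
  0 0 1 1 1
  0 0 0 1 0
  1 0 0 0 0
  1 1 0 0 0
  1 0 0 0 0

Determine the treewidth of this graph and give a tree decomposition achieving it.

Treewidth 1.
Bags: B1 = {0, 4}  B2 = {0, 2}  B3 = {0, 3}  B4 = {1, 3}
Tree: B1–B2, B2–B3, B3–B4

Each bag holds 2 vertices, so the decomposition has width 1, which upper-bounds the treewidth. G has an edge, so its treewidth is at least 1. Combining the bounds, tw(G) = 1.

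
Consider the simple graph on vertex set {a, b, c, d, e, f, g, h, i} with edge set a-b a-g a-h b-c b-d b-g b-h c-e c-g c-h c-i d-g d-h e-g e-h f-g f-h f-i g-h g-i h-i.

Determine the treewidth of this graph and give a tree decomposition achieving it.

The largest bag has 4 vertices, giving width 3; this decomposition certifies tw(G) ≤ 3. For the lower bound, the 4 vertices {c, e, g, h} are pairwise adjacent, and any tree decomposition puts a clique entirely inside one bag — forcing width ≥ 3. Combining the bounds, tw(G) = 3.

Treewidth 3.
One optimal decomposition is:
Bags: B1 = {b, c, g, h}  B2 = {c, g, h, i}  B3 = {c, e, g, h}  B4 = {b, d, g, h}  B5 = {f, g, h, i}  B6 = {a, b, g, h}
Tree: B1–B2, B2–B3, B1–B4, B2–B5, B1–B6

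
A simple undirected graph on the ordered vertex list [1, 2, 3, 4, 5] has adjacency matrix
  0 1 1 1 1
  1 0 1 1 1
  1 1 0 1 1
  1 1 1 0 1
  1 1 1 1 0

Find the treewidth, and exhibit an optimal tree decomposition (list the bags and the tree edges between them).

Treewidth 4.
One optimal decomposition is:
Bags: B1 = {1, 2, 3, 4, 5}
Tree: (single bag)

With just one bag of size 5, the width is 5 − 1 = 4, so tw(G) ≤ 4. Conversely, {1, 2, 3, 4, 5} is a clique of size 5, and the vertices of any clique must share a bag in every tree decomposition; so some bag has ≥ 5 vertices and tw(G) ≥ 4. Therefore the treewidth is 4.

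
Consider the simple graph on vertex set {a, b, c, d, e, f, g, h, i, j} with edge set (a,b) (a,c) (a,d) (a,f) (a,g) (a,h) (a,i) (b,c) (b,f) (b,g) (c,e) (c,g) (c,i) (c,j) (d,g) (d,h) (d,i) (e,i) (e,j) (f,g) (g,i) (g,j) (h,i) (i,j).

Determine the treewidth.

3

A width-3 tree decomposition is:
Bags: B1 = {c, g, i, j}  B2 = {a, c, g, i}  B3 = {a, d, g, i}  B4 = {c, e, i, j}  B5 = {a, b, c, g}  B6 = {a, b, f, g}  B7 = {a, d, h, i}
Tree: B1–B2, B2–B3, B1–B4, B2–B5, B5–B6, B3–B7
Each bag holds 4 vertices, so the decomposition has width 3, which upper-bounds the treewidth. On the other hand G contains the 4-clique {c, g, i, j}. A clique must lie in a single bag of any decomposition, so no decomposition can have width below 3. Combining the bounds, tw(G) = 3.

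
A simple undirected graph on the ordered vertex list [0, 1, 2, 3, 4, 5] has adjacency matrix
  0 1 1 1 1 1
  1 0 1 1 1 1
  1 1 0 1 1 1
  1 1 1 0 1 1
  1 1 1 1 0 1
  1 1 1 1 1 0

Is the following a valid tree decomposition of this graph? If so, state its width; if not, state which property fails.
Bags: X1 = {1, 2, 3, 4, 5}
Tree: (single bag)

No — vertex 0 appears in no bag.

A tree decomposition must satisfy three properties: every vertex lies in some bag; for every edge, both endpoints lie together in some bag; and for every vertex, the bags containing it form a connected subtree. Here vertex 0 appears in no bag, so the decomposition is invalid.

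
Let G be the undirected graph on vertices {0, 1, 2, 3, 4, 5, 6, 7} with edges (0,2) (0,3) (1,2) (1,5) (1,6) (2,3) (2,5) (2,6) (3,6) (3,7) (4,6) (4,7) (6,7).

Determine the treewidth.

A width-2 tree decomposition is:
Bags: B1 = {1, 2, 6}  B2 = {1, 2, 5}  B3 = {2, 3, 6}  B4 = {3, 6, 7}  B5 = {4, 6, 7}  B6 = {0, 2, 3}
Tree: B1–B2, B1–B3, B3–B4, B4–B5, B3–B6
The largest bag has 3 vertices, giving width 2; this decomposition certifies tw(G) ≤ 2. Conversely, {0, 2, 3} is a clique of size 3, and the vertices of any clique must share a bag in every tree decomposition; so some bag has ≥ 3 vertices and tw(G) ≥ 2. Hence tw(G) = 2 exactly.

2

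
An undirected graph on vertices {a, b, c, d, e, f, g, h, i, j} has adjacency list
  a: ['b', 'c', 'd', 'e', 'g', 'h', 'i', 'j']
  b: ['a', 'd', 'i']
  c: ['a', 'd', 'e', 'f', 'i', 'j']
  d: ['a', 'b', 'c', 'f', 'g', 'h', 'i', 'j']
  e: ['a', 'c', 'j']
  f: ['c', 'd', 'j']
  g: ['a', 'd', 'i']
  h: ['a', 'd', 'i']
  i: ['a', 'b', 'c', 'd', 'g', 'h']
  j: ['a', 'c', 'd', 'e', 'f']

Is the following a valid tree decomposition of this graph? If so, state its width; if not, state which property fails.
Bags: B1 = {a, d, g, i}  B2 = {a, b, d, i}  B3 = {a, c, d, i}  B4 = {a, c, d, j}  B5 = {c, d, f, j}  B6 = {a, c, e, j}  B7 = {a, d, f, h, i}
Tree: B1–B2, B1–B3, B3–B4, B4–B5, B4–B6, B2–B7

A tree decomposition must satisfy three properties: every vertex lies in some bag; for every edge, both endpoints lie together in some bag; and for every vertex, the bags containing it form a connected subtree. Here bags containing vertex f are not connected in the tree, so the decomposition is invalid.

No — bags containing vertex f are not connected in the tree.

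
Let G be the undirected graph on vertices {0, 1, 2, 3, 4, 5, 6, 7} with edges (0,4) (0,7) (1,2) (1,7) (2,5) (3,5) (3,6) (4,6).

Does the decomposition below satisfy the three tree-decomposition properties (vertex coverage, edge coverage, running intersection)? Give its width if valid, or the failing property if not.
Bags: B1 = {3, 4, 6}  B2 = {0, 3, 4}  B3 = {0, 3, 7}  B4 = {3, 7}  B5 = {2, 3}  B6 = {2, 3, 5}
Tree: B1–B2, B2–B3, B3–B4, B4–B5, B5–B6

No — vertex 1 appears in no bag.

A tree decomposition must satisfy three properties: every vertex lies in some bag; for every edge, both endpoints lie together in some bag; and for every vertex, the bags containing it form a connected subtree. Here vertex 1 appears in no bag, so the decomposition is invalid.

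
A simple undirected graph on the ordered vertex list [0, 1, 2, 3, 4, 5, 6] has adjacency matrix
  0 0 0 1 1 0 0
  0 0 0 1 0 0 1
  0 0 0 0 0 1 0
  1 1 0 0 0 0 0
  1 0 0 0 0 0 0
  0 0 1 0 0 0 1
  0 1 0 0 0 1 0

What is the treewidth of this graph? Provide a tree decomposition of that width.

Treewidth 1.
One optimal decomposition is:
Bags: B1 = {0, 4}  B2 = {0, 3}  B3 = {1, 3}  B4 = {1, 6}  B5 = {5, 6}  B6 = {2, 5}
Tree: B1–B2, B2–B3, B3–B4, B4–B5, B5–B6

The largest bag has 2 vertices, giving width 1; this decomposition certifies tw(G) ≤ 1. G has an edge, so its treewidth is at least 1. Therefore the treewidth is 1.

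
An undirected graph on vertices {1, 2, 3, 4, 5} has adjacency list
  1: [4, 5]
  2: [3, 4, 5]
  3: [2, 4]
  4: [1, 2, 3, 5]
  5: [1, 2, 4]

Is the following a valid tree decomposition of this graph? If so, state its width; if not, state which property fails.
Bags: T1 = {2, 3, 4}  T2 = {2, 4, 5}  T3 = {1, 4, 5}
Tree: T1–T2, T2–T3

Vertex coverage: the bags together contain {1, 2, 3, 4, 5}, the full vertex set. Edge coverage: each edge of G has both endpoints in at least one bag. Running intersection: for every vertex, the bags containing it form a connected subtree. All three properties hold, so this is a valid tree decomposition of width max|bag| − 1 = 2, and hence tw(G) ≤ 2.

Yes; width 2.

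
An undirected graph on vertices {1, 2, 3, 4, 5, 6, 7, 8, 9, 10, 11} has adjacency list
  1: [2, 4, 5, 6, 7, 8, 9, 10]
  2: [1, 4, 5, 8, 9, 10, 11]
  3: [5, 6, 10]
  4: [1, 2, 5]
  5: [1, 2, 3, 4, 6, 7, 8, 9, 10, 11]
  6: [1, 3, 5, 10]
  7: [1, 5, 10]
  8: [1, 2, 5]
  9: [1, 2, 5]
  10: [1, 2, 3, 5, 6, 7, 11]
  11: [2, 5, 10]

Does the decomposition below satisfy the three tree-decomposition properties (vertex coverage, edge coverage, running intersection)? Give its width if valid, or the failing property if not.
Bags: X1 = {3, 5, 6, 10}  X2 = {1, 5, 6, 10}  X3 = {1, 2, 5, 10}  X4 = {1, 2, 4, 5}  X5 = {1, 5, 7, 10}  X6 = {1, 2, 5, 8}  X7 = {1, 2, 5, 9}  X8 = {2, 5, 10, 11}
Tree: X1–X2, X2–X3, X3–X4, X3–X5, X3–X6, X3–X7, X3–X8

Yes; width 3.

Checking the three conditions: (i) the bags cover all of {1, 2, 3, 4, 5, 6, 7, 8, 9, 10, 11}; (ii) for each edge, some bag contains both endpoints; (iii) the bags containing any fixed vertex form a subtree. All hold, so the decomposition is valid with width 4 − 1 = 3.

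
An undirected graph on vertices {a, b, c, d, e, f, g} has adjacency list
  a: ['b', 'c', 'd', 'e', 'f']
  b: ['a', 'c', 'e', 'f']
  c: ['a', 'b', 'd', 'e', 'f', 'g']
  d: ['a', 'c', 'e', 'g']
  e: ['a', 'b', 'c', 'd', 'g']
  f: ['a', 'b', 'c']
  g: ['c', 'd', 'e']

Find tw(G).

A width-3 tree decomposition is:
Bags: B1 = {a, c, d, e}  B2 = {c, d, e, g}  B3 = {a, b, c, e}  B4 = {a, b, c, f}
Tree: B1–B2, B1–B3, B3–B4
Each bag holds 4 vertices, so the decomposition has width 3, which upper-bounds the treewidth. For the lower bound, the 4 vertices {c, d, e, g} are pairwise adjacent, and any tree decomposition puts a clique entirely inside one bag — forcing width ≥ 3. The upper and lower bounds meet at 3, so that is the treewidth.

3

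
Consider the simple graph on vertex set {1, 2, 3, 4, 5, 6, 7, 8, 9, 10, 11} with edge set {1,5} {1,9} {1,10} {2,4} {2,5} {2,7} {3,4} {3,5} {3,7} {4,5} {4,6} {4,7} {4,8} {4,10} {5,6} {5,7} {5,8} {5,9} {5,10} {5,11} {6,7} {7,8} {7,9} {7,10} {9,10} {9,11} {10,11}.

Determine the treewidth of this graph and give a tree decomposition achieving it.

Each bag holds 4 vertices, so the decomposition has width 3, which upper-bounds the treewidth. On the other hand G contains the 4-clique {1, 5, 9, 10}. A clique must lie in a single bag of any decomposition, so no decomposition can have width below 3. The upper and lower bounds meet at 3, so that is the treewidth.

Treewidth 3.
One optimal decomposition is:
Bags: B1 = {4, 5, 7, 10}  B2 = {2, 4, 5, 7}  B3 = {5, 7, 9, 10}  B4 = {3, 4, 5, 7}  B5 = {5, 9, 10, 11}  B6 = {4, 5, 7, 8}  B7 = {1, 5, 9, 10}  B8 = {4, 5, 6, 7}
Tree: B1–B2, B1–B3, B2–B4, B3–B5, B2–B6, B5–B7, B4–B8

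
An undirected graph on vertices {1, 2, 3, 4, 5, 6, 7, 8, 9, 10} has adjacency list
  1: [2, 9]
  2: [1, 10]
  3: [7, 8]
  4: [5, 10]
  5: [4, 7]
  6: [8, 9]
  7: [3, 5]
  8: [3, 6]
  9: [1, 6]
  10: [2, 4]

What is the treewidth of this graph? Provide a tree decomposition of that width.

Every bag has size at most 3, so the width is 3 − 1 = 2 and tw(G) ≤ 2. The edges 4–10–2–1–9–6–8–3–7–5–4 form a cycle, so G is not a tree and its treewidth is at least 2. Combining the bounds, tw(G) = 2.

Treewidth 2.
One optimal decomposition is:
Bags: B1 = {2, 4, 10}  B2 = {1, 2, 4}  B3 = {1, 4, 9}  B4 = {4, 6, 9}  B5 = {4, 6, 8}  B6 = {3, 4, 8}  B7 = {3, 4, 7}  B8 = {4, 5, 7}
Tree: B1–B2, B2–B3, B3–B4, B4–B5, B5–B6, B6–B7, B7–B8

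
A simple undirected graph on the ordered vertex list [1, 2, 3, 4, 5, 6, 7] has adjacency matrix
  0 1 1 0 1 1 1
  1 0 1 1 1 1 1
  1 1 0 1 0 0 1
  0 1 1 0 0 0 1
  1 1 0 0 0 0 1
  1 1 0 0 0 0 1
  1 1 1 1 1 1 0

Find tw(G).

3

A width-3 tree decomposition is:
Bags: B1 = {1, 2, 3, 7}  B2 = {2, 3, 4, 7}  B3 = {1, 2, 5, 7}  B4 = {1, 2, 6, 7}
Tree: B1–B2, B1–B3, B3–B4
Every bag has size at most 4, so the width is 4 − 1 = 3 and tw(G) ≤ 3. For the lower bound, the 4 vertices {1, 2, 3, 7} are pairwise adjacent, and any tree decomposition puts a clique entirely inside one bag — forcing width ≥ 3. Combining the bounds, tw(G) = 3.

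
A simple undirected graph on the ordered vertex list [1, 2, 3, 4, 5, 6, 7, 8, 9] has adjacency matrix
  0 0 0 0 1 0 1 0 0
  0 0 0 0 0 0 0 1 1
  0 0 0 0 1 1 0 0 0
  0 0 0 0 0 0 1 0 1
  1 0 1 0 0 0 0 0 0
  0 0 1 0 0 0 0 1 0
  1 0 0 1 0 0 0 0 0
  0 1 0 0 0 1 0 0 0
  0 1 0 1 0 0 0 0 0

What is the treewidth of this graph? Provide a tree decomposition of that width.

Treewidth 2.
One optimal decomposition is:
Bags: B1 = {1, 3, 5}  B2 = {1, 3, 6}  B3 = {1, 6, 8}  B4 = {1, 2, 8}  B5 = {1, 2, 9}  B6 = {1, 4, 9}  B7 = {1, 4, 7}
Tree: B1–B2, B2–B3, B3–B4, B4–B5, B5–B6, B6–B7

Each bag holds 3 vertices, so the decomposition has width 2, which upper-bounds the treewidth. For the lower bound, G contains the cycle 1–5–3–6–8–2–9–4–7–1, so G is not a forest; only forests have treewidth ≤ 1, hence tw(G) ≥ 2. Combining the bounds, tw(G) = 2.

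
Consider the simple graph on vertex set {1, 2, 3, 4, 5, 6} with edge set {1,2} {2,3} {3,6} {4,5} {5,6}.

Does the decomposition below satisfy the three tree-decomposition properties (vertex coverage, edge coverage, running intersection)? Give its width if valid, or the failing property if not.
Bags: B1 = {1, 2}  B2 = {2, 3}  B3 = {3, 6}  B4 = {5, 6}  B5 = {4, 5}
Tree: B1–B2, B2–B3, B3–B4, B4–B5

Yes; width 1.

Checking the three conditions: (i) the bags cover all of {1, 2, 3, 4, 5, 6}; (ii) for each edge, some bag contains both endpoints; (iii) the bags containing any fixed vertex form a subtree. All hold, so the decomposition is valid with width 2 − 1 = 1.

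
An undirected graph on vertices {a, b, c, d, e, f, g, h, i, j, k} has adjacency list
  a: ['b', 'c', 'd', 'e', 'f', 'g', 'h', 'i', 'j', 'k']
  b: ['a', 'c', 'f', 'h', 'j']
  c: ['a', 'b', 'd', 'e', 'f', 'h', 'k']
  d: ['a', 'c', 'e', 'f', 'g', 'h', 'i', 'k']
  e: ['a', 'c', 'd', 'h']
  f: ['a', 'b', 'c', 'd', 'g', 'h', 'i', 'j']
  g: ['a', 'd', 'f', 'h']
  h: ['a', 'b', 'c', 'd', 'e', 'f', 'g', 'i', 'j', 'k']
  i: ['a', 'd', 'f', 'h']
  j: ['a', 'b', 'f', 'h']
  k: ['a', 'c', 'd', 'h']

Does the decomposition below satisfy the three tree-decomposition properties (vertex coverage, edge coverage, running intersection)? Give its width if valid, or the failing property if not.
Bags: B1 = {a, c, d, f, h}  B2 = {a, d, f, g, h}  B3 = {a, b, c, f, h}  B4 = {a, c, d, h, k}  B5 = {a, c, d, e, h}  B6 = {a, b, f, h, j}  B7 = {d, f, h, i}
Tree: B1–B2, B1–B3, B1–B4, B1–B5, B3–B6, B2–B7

A tree decomposition must satisfy three properties: every vertex lies in some bag; for every edge, both endpoints lie together in some bag; and for every vertex, the bags containing it form a connected subtree. Here edge (a,i) lies in no bag, so the decomposition is invalid.

No — edge (a,i) lies in no bag.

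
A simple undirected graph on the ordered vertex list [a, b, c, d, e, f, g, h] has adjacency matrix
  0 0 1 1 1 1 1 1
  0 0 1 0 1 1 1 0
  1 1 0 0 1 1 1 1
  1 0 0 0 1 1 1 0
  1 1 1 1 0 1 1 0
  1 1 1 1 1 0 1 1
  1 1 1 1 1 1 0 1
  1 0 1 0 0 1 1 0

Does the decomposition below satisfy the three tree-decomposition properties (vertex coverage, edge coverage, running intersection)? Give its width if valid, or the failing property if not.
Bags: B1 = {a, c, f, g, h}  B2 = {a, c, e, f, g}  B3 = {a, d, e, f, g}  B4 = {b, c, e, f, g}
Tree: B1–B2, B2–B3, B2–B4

Checking the three conditions: (i) the bags cover all of {a, b, c, d, e, f, g, h}; (ii) for each edge, some bag contains both endpoints; (iii) the bags containing any fixed vertex form a subtree. All hold, so the decomposition is valid with width 5 − 1 = 4.

Yes; width 4.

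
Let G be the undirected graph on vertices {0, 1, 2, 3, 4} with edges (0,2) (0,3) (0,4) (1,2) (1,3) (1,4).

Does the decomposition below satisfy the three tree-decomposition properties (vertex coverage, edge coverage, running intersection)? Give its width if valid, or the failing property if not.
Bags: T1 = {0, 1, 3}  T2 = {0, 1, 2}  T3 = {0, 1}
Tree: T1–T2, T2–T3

A tree decomposition must satisfy three properties: every vertex lies in some bag; for every edge, both endpoints lie together in some bag; and for every vertex, the bags containing it form a connected subtree. Here vertex 4 appears in no bag, so the decomposition is invalid.

No — vertex 4 appears in no bag.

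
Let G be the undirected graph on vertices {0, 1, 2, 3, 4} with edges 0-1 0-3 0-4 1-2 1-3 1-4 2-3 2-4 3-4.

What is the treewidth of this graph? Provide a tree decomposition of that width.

Treewidth 3.
Bags: B1 = {1, 2, 3, 4}  B2 = {0, 1, 3, 4}
Tree: B1–B2

Every bag has size at most 4, so the width is 4 − 1 = 3 and tw(G) ≤ 3. Conversely, {0, 1, 3, 4} is a clique of size 4, and the vertices of any clique must share a bag in every tree decomposition; so some bag has ≥ 4 vertices and tw(G) ≥ 3. The upper and lower bounds meet at 3, so that is the treewidth.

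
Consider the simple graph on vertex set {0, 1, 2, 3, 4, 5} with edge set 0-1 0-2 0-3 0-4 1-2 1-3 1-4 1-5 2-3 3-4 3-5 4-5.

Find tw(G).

A width-3 tree decomposition is:
Bags: B1 = {0, 1, 3, 4}  B2 = {1, 3, 4, 5}  B3 = {0, 1, 2, 3}
Tree: B1–B2, B1–B3
The largest bag has 4 vertices, giving width 3; this decomposition certifies tw(G) ≤ 3. Conversely, {0, 1, 2, 3} is a clique of size 4, and the vertices of any clique must share a bag in every tree decomposition; so some bag has ≥ 4 vertices and tw(G) ≥ 3. Hence tw(G) = 3 exactly.

3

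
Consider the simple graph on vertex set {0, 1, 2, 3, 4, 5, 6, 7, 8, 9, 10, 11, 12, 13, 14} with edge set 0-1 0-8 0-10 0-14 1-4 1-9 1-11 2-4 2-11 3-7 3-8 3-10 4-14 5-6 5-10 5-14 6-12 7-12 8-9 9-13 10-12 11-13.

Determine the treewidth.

A width-3 tree decomposition is:
Bags: B1 = {2, 9, 11, 13}  B2 = {1, 2, 9, 11}  B3 = {1, 2, 4, 9}  B4 = {1, 4, 8, 9}  B5 = {0, 1, 4, 8}  B6 = {0, 4, 8, 14}  B7 = {0, 3, 8, 14}  B8 = {0, 3, 10, 14}  B9 = {3, 5, 10, 14}  B10 = {3, 5, 7, 10}  B11 = {5, 7, 10, 12}  B12 = {5, 6, 7, 12}
Tree: B1–B2, B2–B3, B3–B4, B4–B5, B5–B6, B6–B7, B7–B8, B8–B9, B9–B10, B10–B11, B11–B12
The largest bag has 4 vertices, giving width 3; this decomposition certifies tw(G) ≤ 3. For the lower bound: the 4 vertex sets {2,11,13}, {9}, {1}, {0,4,8,14} are disjoint, each induces a connected subgraph, and every pair is joined by at least one edge of G. Contracting each set to a single vertex therefore yields K_{4} as a minor, and since treewidth is minor-monotone, tw(G) ≥ tw(K_{4}) = 3. Hence tw(G) = 3 exactly.

3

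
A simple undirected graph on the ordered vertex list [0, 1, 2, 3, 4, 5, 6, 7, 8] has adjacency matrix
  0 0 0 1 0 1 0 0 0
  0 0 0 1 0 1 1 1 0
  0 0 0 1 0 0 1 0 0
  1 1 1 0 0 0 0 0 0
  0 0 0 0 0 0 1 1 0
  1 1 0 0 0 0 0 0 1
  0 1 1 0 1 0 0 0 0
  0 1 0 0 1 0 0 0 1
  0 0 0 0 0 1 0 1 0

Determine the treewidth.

3

A width-3 tree decomposition is:
Bags: B1 = {0, 2, 3, 6}  B2 = {0, 1, 3, 6}  B3 = {0, 1, 5, 6}  B4 = {1, 4, 5, 6}  B5 = {1, 4, 5, 7}  B6 = {4, 5, 7, 8}
Tree: B1–B2, B2–B3, B3–B4, B4–B5, B5–B6
The largest bag has 4 vertices, giving width 3; this decomposition certifies tw(G) ≤ 3. For the lower bound: the 4 vertex sets {0,2,3}, {6}, {1}, {4,5,7,8} are disjoint, each induces a connected subgraph, and every pair is joined by at least one edge of G. Contracting each set to a single vertex therefore yields K_{4} as a minor, and since treewidth is minor-monotone, tw(G) ≥ tw(K_{4}) = 3. Hence tw(G) = 3 exactly.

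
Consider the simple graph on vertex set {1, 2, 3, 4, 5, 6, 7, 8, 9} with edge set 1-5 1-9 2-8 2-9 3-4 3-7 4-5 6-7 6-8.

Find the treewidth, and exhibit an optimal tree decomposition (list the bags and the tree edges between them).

Every bag has size at most 3, so the width is 3 − 1 = 2 and tw(G) ≤ 2. For the lower bound, G contains the cycle 9–2–8–6–7–3–4–5–1–9, so G is not a forest; only forests have treewidth ≤ 1, hence tw(G) ≥ 2. Therefore the treewidth is 2.

Treewidth 2.
Bags: B1 = {2, 8, 9}  B2 = {6, 8, 9}  B3 = {6, 7, 9}  B4 = {3, 7, 9}  B5 = {3, 4, 9}  B6 = {4, 5, 9}  B7 = {1, 5, 9}
Tree: B1–B2, B2–B3, B3–B4, B4–B5, B5–B6, B6–B7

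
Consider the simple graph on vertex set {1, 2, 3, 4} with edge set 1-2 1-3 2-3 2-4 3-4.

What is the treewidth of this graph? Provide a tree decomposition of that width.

Treewidth 2.
One optimal decomposition is:
Bags: B1 = {2, 3, 4}  B2 = {1, 2, 3}
Tree: B1–B2

Every bag has size at most 3, so the width is 3 − 1 = 2 and tw(G) ≤ 2. For the lower bound, the 3 vertices {1, 2, 3} are pairwise adjacent, and any tree decomposition puts a clique entirely inside one bag — forcing width ≥ 2. Hence tw(G) = 2 exactly.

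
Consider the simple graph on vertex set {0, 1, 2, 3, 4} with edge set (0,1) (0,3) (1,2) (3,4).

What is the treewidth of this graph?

A width-1 tree decomposition is:
Bags: B1 = {3, 4}  B2 = {0, 3}  B3 = {0, 1}  B4 = {1, 2}
Tree: B1–B2, B2–B3, B3–B4
Each bag holds 2 vertices, so the decomposition has width 1, which upper-bounds the treewidth. Since G has at least one edge (e.g. 4–3), it is not an edgeless graph, so tw(G) ≥ 1. Hence tw(G) = 1 exactly.

1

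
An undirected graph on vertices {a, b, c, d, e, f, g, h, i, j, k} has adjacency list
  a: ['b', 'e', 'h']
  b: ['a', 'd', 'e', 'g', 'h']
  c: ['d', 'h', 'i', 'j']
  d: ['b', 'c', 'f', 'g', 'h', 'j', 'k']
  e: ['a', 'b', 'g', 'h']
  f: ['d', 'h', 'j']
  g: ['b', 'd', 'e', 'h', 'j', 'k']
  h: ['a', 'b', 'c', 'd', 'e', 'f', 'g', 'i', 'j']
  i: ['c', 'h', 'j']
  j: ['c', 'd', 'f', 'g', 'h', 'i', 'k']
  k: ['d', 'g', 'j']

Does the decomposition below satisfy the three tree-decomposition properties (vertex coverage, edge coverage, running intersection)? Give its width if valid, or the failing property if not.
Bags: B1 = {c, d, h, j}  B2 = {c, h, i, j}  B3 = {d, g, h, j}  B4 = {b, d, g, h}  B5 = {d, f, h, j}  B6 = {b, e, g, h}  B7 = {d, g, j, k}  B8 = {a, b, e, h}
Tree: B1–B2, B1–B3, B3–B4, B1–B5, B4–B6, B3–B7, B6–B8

Yes; width 3.

Every vertex of G appears in some bag (union = {a, b, c, d, e, f, g, h, i, j, k}); every edge is covered by a bag; and for each vertex v the set of bags containing v is connected in the bag tree. The decomposition is therefore valid. The largest bag has 4 vertices, so the width is 3.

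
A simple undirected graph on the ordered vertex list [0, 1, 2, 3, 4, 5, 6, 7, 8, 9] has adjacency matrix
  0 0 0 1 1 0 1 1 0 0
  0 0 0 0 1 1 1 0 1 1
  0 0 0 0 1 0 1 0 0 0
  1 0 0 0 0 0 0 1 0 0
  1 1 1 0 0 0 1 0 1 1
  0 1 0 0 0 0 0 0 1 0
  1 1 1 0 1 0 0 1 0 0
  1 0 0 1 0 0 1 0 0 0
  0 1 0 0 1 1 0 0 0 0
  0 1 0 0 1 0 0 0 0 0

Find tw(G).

A width-2 tree decomposition is:
Bags: B1 = {1, 4, 6}  B2 = {0, 4, 6}  B3 = {1, 4, 9}  B4 = {2, 4, 6}  B5 = {1, 4, 8}  B6 = {1, 5, 8}  B7 = {0, 6, 7}  B8 = {0, 3, 7}
Tree: B1–B2, B1–B3, B1–B4, B1–B5, B5–B6, B2–B7, B7–B8
Each bag holds 3 vertices, so the decomposition has width 2, which upper-bounds the treewidth. Conversely, {0, 3, 7} is a clique of size 3, and the vertices of any clique must share a bag in every tree decomposition; so some bag has ≥ 3 vertices and tw(G) ≥ 2. Combining the bounds, tw(G) = 2.

2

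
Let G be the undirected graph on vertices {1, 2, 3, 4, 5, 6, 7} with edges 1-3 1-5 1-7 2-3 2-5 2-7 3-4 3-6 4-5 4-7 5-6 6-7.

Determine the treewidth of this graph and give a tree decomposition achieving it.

The largest bag has 4 vertices, giving width 3; this decomposition certifies tw(G) ≤ 3. For the lower bound: the 4 vertex sets {5,6}, {1,3}, {7}, {4} are disjoint, each induces a connected subgraph, and every pair is joined by at least one edge of G. Contracting each set to a single vertex therefore yields K_{4} as a minor, and since treewidth is minor-monotone, tw(G) ≥ tw(K_{4}) = 3. Therefore the treewidth is 3.

Treewidth 3.
One optimal decomposition is:
Bags: B1 = {3, 5, 6, 7}  B2 = {1, 3, 5, 7}  B3 = {3, 4, 5, 7}  B4 = {2, 3, 5, 7}
Tree: B1–B2, B2–B3, B3–B4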